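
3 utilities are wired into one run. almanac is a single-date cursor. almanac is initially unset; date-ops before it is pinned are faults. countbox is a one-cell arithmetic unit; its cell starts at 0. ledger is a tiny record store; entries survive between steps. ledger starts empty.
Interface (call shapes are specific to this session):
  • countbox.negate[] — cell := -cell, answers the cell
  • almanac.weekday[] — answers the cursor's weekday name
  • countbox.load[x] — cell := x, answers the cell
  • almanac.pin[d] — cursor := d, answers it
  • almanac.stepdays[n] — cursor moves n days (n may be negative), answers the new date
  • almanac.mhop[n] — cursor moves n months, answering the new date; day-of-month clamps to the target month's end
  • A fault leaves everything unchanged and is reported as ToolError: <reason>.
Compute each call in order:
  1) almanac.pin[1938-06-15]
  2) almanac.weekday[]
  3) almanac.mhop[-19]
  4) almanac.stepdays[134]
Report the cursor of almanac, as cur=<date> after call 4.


I invoke pin with d: 1938-06-15, yielding 1938-06-15.
I call weekday(), — result: Wednesday.
I invoke mhop with n: -19, and see 1936-11-15.
Now I run stepdays with n: 134, and observe 1937-03-29.

Answer: cur=1937-03-29


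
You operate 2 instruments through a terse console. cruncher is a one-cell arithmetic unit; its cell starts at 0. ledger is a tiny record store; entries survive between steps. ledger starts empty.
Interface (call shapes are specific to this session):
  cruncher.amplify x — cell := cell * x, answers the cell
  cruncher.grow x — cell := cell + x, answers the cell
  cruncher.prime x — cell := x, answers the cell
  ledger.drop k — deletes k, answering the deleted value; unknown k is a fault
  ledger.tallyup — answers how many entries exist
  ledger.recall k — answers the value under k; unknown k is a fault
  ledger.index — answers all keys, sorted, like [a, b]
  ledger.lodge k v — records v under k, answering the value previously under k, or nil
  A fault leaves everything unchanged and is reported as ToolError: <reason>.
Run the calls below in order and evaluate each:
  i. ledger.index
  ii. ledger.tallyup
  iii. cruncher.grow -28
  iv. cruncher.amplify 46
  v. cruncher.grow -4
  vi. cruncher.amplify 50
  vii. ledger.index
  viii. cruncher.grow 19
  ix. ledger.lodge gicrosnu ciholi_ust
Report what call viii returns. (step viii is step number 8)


Answer: -64581

Derivation:
-- 1. ledger.index() == []
-- 2. ledger.tallyup() == 0
-- 3. cruncher.grow(x=-28) == -28
-- 4. cruncher.amplify(x=46) == -1288
-- 5. cruncher.grow(x=-4) == -1292
-- 6. cruncher.amplify(x=50) == -64600
-- 7. ledger.index() == []
-- 8. cruncher.grow(x=19) == -64581
-- 9. ledger.lodge(k=gicrosnu, v=ciholi_ust) == nil


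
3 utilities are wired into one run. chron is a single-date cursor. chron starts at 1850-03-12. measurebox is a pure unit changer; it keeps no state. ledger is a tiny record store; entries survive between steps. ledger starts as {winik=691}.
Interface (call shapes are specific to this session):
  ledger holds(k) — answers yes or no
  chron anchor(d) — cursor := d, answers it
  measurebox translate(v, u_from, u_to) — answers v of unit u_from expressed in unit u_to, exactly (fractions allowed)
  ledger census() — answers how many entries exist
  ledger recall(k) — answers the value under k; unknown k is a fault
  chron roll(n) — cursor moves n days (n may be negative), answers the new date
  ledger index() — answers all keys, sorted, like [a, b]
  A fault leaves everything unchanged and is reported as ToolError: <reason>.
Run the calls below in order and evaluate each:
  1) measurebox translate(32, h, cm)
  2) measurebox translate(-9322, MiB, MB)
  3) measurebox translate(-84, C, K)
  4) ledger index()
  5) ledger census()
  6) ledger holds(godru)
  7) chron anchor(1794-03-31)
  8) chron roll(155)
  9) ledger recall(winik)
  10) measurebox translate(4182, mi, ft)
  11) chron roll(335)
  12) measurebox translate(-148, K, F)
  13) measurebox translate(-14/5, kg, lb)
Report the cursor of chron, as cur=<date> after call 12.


Answer: cur=1795-08-03

Derivation:
-- 1. measurebox translate(32, h, cm) ~> ToolError: incompatible units
-- 2. measurebox translate(-9322, MiB, MB) ~> -152731648/15625
-- 3. measurebox translate(-84, C, K) ~> 3783/20
-- 4. ledger index() ~> [winik]
-- 5. ledger census() ~> 1
-- 6. ledger holds(godru) ~> no
-- 7. chron anchor(1794-03-31) ~> 1794-03-31
-- 8. chron roll(155) ~> 1794-09-02
-- 9. ledger recall(winik) ~> 691
-- 10. measurebox translate(4182, mi, ft) ~> 22080960
-- 11. chron roll(335) ~> 1795-08-03
-- 12. measurebox translate(-148, K, F) ~> -72607/100
-- 13. measurebox translate(-14/5, kg, lb) ~> -40000000/6479891


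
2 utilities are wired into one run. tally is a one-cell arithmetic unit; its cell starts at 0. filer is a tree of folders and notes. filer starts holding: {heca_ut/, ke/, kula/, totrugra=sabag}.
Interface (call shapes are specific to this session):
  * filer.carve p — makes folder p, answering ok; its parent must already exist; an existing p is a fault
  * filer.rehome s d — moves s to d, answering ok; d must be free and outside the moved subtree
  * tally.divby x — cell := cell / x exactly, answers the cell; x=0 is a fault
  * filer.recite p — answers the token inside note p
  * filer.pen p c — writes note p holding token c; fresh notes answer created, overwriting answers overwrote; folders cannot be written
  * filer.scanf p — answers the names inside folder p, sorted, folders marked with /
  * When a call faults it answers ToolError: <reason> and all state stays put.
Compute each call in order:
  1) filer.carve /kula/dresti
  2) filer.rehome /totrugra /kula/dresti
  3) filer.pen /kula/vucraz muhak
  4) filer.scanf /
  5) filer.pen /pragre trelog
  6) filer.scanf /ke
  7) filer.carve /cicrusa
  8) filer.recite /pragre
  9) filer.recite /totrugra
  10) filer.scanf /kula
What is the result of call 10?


$ filer.carve /kula/dresti
[out] ok
$ filer.rehome /totrugra /kula/dresti
[out] ToolError: exists
$ filer.pen /kula/vucraz muhak
[out] created
$ filer.scanf /
[out] [heca_ut/, ke/, kula/, totrugra]
$ filer.pen /pragre trelog
[out] created
$ filer.scanf /ke
[out] []
$ filer.carve /cicrusa
[out] ok
$ filer.recite /pragre
[out] trelog
$ filer.recite /totrugra
[out] sabag
$ filer.scanf /kula
[out] [dresti/, vucraz]

Answer: [dresti/, vucraz]


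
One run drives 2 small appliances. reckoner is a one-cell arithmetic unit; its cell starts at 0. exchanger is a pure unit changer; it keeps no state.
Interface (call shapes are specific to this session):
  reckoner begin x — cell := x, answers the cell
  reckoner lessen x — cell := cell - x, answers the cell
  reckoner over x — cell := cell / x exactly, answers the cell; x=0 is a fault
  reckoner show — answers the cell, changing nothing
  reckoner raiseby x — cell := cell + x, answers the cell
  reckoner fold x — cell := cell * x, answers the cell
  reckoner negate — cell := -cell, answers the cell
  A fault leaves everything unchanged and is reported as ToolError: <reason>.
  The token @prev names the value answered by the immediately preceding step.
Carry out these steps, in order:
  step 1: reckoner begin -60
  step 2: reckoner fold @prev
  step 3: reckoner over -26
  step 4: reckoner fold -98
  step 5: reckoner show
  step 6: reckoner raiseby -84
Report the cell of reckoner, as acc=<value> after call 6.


Answer: acc=175308/13

Derivation:
% reckoner begin x=-60
  -60
% reckoner fold x=@prev
  3600
% reckoner over x=-26
  -1800/13
% reckoner fold x=-98
  176400/13
% reckoner show
  176400/13
% reckoner raiseby x=-84
  175308/13


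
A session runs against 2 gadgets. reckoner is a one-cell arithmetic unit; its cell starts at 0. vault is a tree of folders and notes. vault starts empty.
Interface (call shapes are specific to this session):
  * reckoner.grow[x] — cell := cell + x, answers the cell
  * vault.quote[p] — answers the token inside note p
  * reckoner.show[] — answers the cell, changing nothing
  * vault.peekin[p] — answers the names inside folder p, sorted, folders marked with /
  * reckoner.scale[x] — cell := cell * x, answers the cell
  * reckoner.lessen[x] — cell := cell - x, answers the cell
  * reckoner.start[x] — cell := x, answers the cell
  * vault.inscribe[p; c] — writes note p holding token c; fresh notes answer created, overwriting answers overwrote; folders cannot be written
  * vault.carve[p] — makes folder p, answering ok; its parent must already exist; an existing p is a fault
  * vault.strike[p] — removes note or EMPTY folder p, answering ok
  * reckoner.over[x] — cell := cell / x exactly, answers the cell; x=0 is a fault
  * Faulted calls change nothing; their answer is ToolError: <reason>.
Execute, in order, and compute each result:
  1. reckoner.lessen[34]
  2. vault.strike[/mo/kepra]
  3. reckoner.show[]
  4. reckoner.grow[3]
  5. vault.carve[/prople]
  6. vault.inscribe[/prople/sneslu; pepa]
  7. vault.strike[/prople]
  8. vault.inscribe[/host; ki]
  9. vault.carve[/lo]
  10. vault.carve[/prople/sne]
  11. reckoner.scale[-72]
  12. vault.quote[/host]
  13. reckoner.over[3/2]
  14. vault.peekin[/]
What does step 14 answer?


Do: reckoner.lessen[x='34']
See: -34
Do: vault.strike[p='/mo/kepra']
See: ToolError: not found
Do: reckoner.show[]
See: -34
Do: reckoner.grow[x='3']
See: -31
Do: vault.carve[p='/prople']
See: ok
Do: vault.inscribe[p='/prople/sneslu'; c='pepa']
See: created
Do: vault.strike[p='/prople']
See: ToolError: not empty
Do: vault.inscribe[p='/host'; c='ki']
See: created
Do: vault.carve[p='/lo']
See: ok
Do: vault.carve[p='/prople/sne']
See: ok
Do: reckoner.scale[x='-72']
See: 2232
Do: vault.quote[p='/host']
See: ki
Do: reckoner.over[x='3/2']
See: 1488
Do: vault.peekin[p='/']
See: [host, lo/, prople/]

Answer: [host, lo/, prople/]


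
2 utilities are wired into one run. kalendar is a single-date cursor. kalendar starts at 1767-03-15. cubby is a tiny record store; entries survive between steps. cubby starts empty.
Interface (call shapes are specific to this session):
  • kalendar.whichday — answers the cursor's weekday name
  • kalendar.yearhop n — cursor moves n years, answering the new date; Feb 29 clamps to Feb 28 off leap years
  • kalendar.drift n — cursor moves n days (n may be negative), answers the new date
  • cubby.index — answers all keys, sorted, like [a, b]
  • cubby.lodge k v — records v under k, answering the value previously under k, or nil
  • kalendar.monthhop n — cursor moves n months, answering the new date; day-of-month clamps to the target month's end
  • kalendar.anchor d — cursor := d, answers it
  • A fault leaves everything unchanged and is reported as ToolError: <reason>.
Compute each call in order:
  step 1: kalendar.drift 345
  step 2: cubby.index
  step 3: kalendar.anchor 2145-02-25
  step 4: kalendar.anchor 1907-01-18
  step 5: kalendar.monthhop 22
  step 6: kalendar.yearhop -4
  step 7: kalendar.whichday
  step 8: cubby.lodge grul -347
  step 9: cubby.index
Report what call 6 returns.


;; kalendar.drift(n→345) -> 1768-02-23
;; cubby.index() -> []
;; kalendar.anchor(d→2145-02-25) -> 2145-02-25
;; kalendar.anchor(d→1907-01-18) -> 1907-01-18
;; kalendar.monthhop(n→22) -> 1908-11-18
;; kalendar.yearhop(n→-4) -> 1904-11-18
;; kalendar.whichday() -> Friday
;; cubby.lodge(k→grul, v→-347) -> nil
;; cubby.index() -> [grul]

Answer: 1904-11-18


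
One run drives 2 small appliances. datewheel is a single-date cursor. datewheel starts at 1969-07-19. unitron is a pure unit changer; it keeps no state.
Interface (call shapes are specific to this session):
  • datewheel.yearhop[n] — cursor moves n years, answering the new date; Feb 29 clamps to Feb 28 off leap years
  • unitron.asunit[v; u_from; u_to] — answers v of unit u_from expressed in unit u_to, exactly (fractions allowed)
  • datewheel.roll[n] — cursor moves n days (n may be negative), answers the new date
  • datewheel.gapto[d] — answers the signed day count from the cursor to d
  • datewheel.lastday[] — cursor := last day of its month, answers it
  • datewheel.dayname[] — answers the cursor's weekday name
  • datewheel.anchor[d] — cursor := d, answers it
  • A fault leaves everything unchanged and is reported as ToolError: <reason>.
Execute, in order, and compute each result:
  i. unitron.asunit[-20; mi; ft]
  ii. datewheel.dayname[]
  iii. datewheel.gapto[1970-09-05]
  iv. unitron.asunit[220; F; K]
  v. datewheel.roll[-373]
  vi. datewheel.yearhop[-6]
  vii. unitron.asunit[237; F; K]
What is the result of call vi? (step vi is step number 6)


Answer: 1962-07-11

Derivation:
==> asunit(-20, mi, ft)
<== -105600
==> dayname()
<== Saturday
==> gapto(1970-09-05)
<== 413
==> asunit(220, F, K)
<== 67967/180
==> roll(-373)
<== 1968-07-11
==> yearhop(-6)
<== 1962-07-11
==> asunit(237, F, K)
<== 69667/180


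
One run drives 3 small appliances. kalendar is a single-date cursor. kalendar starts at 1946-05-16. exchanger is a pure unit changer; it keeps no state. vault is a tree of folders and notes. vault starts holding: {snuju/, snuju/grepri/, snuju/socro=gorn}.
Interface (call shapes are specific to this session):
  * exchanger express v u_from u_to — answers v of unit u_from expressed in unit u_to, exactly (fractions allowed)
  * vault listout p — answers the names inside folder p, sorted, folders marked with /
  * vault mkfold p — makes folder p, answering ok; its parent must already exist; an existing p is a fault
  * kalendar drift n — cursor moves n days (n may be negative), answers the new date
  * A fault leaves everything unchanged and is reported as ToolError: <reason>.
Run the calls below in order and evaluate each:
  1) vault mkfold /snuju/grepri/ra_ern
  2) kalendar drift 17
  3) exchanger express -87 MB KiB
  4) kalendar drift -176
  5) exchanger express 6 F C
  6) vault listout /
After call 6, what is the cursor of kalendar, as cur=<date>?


Answer: cur=1945-12-08

Derivation:
Invoking vault mkfold on /snuju/grepri/ra_ern, yielding ok.
Then kalendar drift on 17, — result: 1946-06-02.
I use exchanger express on -87, MB, KiB, — result: -1359375/16.
I call kalendar drift on -176, yielding 1945-12-08.
Invoking exchanger express on 6, F, C, giving -130/9.
I try vault listout on /, which returns [snuju/].


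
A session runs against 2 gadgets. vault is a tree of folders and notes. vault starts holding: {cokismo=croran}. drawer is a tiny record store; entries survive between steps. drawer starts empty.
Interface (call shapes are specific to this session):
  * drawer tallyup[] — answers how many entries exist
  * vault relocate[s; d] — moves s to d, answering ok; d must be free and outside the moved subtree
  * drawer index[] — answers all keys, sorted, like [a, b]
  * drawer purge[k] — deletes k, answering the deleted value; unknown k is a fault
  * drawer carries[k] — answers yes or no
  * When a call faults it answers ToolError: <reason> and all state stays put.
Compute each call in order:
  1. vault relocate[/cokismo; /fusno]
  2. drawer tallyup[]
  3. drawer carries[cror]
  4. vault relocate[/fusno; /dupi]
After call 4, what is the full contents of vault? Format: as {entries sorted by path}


# 1. vault relocate(s='/cokismo', d='/fusno') == ok
# 2. drawer tallyup() == 0
# 3. drawer carries(k='cror') == no
# 4. vault relocate(s='/fusno', d='/dupi') == ok

Answer: {dupi=croran}


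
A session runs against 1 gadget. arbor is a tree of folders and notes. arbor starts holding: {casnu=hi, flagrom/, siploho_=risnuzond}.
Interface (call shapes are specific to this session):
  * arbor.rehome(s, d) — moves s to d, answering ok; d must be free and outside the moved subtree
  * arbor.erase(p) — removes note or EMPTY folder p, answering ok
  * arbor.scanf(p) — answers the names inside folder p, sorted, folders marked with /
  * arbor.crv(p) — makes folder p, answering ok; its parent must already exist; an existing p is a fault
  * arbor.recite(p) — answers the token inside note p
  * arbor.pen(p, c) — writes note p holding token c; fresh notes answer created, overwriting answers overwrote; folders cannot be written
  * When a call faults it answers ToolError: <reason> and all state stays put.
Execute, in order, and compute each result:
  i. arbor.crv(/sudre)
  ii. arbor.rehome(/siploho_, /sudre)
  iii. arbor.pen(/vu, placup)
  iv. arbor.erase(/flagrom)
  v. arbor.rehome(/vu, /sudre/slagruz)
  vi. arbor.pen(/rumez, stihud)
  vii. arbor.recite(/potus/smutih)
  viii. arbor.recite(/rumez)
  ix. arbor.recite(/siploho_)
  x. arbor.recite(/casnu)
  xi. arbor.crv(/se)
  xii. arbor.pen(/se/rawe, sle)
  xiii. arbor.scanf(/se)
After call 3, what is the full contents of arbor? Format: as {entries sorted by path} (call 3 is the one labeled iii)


→ arbor.crv(p: /sudre)
← ok
→ arbor.rehome(s: /siploho_, d: /sudre)
← ToolError: exists
→ arbor.pen(p: /vu, c: placup)
← created
→ arbor.erase(p: /flagrom)
← ok
→ arbor.rehome(s: /vu, d: /sudre/slagruz)
← ok
→ arbor.pen(p: /rumez, c: stihud)
← created
→ arbor.recite(p: /potus/smutih)
← ToolError: not found
→ arbor.recite(p: /rumez)
← stihud
→ arbor.recite(p: /siploho_)
← risnuzond
→ arbor.recite(p: /casnu)
← hi
→ arbor.crv(p: /se)
← ok
→ arbor.pen(p: /se/rawe, c: sle)
← created
→ arbor.scanf(p: /se)
← [rawe]

Answer: {casnu=hi, flagrom/, siploho_=risnuzond, sudre/, vu=placup}


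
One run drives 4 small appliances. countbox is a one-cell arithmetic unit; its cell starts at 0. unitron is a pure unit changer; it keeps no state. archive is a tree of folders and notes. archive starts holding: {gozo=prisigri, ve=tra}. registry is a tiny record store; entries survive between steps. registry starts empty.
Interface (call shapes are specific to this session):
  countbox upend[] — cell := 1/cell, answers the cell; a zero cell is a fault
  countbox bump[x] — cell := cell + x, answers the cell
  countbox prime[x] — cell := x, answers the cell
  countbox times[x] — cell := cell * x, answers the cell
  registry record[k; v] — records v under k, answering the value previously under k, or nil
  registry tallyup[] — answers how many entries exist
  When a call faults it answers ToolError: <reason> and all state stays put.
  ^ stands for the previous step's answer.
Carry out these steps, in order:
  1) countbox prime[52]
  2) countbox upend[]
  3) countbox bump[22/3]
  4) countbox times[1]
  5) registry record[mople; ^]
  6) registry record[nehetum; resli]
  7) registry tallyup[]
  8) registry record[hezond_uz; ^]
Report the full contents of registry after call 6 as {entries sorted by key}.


% 1. countbox prime(x: 52) -> 52
% 2. countbox upend() -> 1/52
% 3. countbox bump(x: 22/3) -> 1147/156
% 4. countbox times(x: 1) -> 1147/156
% 5. registry record(k: mople, v: ^) -> nil
% 6. registry record(k: nehetum, v: resli) -> nil
% 7. registry tallyup() -> 2
% 8. registry record(k: hezond_uz, v: ^) -> nil

Answer: {mople=1147/156, nehetum=resli}


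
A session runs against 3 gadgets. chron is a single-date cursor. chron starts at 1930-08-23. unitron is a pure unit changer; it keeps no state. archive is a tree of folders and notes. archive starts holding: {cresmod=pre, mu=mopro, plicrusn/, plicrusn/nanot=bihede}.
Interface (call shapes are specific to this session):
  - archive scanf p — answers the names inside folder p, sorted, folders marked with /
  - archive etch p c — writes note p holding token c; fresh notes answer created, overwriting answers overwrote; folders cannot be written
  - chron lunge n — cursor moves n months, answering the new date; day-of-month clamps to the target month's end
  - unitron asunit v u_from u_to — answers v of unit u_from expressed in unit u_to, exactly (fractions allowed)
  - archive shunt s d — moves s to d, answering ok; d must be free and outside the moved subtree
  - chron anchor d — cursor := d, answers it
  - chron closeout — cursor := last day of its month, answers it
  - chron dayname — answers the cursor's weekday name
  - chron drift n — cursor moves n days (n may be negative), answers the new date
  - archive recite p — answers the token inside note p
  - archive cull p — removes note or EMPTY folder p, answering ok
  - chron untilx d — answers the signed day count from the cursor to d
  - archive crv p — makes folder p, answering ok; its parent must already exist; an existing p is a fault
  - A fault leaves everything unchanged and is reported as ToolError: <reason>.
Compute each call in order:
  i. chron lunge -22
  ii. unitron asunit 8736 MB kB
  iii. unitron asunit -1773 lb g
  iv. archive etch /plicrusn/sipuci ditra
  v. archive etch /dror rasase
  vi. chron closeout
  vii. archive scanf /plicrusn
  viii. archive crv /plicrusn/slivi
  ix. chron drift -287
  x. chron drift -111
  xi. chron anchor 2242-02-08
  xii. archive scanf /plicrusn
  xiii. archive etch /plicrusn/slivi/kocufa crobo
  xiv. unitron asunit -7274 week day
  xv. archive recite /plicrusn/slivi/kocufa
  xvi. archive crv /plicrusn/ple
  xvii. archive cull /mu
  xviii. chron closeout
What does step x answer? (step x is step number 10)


Answer: 1927-09-29

Derivation:
-> chron lunge(n=-22)
<- 1928-10-23
-> unitron asunit(v=8736, u_from=MB, u_to=kB)
<- 8736000
-> unitron asunit(v=-1773, u_from=lb, u_to=g)
<- -80421927201/100000
-> archive etch(p=/plicrusn/sipuci, c=ditra)
<- created
-> archive etch(p=/dror, c=rasase)
<- created
-> chron closeout()
<- 1928-10-31
-> archive scanf(p=/plicrusn)
<- [nanot, sipuci]
-> archive crv(p=/plicrusn/slivi)
<- ok
-> chron drift(n=-287)
<- 1928-01-18
-> chron drift(n=-111)
<- 1927-09-29
-> chron anchor(d=2242-02-08)
<- 2242-02-08
-> archive scanf(p=/plicrusn)
<- [nanot, sipuci, slivi/]
-> archive etch(p=/plicrusn/slivi/kocufa, c=crobo)
<- created
-> unitron asunit(v=-7274, u_from=week, u_to=day)
<- -50918
-> archive recite(p=/plicrusn/slivi/kocufa)
<- crobo
-> archive crv(p=/plicrusn/ple)
<- ok
-> archive cull(p=/mu)
<- ok
-> chron closeout()
<- 2242-02-28


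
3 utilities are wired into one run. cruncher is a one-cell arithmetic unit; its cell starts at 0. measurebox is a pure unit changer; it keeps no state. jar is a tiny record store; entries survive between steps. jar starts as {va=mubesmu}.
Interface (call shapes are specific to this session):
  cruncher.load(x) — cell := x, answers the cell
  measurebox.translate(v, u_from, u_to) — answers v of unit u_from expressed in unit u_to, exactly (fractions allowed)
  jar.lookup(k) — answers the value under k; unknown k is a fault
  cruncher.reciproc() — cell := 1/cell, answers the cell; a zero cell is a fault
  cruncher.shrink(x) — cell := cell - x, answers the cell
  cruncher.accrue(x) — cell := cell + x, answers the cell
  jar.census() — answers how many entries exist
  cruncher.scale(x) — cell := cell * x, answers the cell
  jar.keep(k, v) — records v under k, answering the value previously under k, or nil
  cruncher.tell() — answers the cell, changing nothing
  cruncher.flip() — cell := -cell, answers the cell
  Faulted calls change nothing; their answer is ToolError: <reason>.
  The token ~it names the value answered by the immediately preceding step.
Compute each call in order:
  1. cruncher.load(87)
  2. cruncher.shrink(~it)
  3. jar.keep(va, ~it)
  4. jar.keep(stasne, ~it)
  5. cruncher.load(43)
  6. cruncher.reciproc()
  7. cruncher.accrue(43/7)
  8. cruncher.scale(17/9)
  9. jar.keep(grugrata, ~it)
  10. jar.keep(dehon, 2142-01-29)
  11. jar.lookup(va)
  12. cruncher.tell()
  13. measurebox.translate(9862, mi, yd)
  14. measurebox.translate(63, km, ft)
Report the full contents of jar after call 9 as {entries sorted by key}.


Answer: {grugrata=31552/2709, stasne=mubesmu, va=0}

Derivation:
-- 1. cruncher.load(x=87) : 87
-- 2. cruncher.shrink(x=~it) : 0
-- 3. jar.keep(k=va, v=~it) : mubesmu
-- 4. jar.keep(k=stasne, v=~it) : nil
-- 5. cruncher.load(x=43) : 43
-- 6. cruncher.reciproc() : 1/43
-- 7. cruncher.accrue(x=43/7) : 1856/301
-- 8. cruncher.scale(x=17/9) : 31552/2709
-- 9. jar.keep(k=grugrata, v=~it) : nil
-- 10. jar.keep(k=dehon, v=2142-01-29) : nil
-- 11. jar.lookup(k=va) : 0
-- 12. cruncher.tell() : 31552/2709
-- 13. measurebox.translate(v=9862, u_from=mi, u_to=yd) : 17357120
-- 14. measurebox.translate(v=63, u_from=km, u_to=ft) : 26250000/127


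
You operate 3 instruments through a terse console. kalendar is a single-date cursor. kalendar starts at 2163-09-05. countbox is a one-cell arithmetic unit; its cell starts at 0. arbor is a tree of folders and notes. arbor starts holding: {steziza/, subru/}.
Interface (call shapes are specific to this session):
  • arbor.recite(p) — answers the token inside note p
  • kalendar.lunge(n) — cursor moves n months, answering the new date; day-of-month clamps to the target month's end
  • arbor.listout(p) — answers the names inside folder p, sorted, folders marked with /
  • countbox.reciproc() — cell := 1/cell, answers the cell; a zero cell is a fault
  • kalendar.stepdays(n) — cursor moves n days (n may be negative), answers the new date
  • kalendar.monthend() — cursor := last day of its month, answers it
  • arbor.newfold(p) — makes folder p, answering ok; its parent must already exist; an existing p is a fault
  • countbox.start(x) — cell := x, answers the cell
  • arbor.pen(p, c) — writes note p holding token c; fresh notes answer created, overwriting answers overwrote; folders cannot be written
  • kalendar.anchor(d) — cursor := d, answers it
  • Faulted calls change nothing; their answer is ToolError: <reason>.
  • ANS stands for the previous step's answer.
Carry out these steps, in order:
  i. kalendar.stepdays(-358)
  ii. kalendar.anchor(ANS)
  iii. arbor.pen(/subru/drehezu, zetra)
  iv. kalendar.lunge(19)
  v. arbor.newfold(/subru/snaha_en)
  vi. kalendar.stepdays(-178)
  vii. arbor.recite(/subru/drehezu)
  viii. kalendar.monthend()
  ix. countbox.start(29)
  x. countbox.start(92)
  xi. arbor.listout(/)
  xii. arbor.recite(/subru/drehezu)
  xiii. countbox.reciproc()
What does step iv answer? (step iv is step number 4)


Invoking kalendar.stepdays on n=-358: 2162-09-12.
Invoking kalendar.anchor on d=ANS, yielding 2162-09-12.
Now I run arbor.pen on p=/subru/drehezu, c=zetra, yielding created.
Next I call kalendar.lunge on n=19, and get 2164-04-12.
Invoking arbor.newfold on p=/subru/snaha_en, which returns ok.
Invoking kalendar.stepdays on n=-178: 2163-10-17.
I use arbor.recite on p=/subru/drehezu, and see zetra.
I call kalendar.monthend, → 2163-10-31.
Using countbox.start on x=29, — result: 29.
Now I run countbox.start on x=92, — result: 92.
I use arbor.listout on p=/, and get [steziza/, subru/].
I run arbor.recite on p=/subru/drehezu, — result: zetra.
Calling countbox.reciproc: 1/92.

Answer: 2164-04-12


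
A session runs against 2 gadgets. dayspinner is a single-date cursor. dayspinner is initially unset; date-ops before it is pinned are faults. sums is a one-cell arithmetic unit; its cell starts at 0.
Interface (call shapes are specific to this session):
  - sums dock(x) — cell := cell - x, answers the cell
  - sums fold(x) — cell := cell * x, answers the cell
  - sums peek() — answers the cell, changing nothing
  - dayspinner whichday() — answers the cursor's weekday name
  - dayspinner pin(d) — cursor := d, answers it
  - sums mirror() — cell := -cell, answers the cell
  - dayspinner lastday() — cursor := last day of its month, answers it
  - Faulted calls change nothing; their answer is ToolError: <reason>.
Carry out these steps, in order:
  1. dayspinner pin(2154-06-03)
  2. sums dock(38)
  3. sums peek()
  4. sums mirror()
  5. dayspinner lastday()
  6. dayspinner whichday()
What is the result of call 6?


Act: dayspinner pin[d→2154-06-03]
Obs: 2154-06-03
Act: sums dock[x→38]
Obs: -38
Act: sums peek[]
Obs: -38
Act: sums mirror[]
Obs: 38
Act: dayspinner lastday[]
Obs: 2154-06-30
Act: dayspinner whichday[]
Obs: Sunday

Answer: Sunday


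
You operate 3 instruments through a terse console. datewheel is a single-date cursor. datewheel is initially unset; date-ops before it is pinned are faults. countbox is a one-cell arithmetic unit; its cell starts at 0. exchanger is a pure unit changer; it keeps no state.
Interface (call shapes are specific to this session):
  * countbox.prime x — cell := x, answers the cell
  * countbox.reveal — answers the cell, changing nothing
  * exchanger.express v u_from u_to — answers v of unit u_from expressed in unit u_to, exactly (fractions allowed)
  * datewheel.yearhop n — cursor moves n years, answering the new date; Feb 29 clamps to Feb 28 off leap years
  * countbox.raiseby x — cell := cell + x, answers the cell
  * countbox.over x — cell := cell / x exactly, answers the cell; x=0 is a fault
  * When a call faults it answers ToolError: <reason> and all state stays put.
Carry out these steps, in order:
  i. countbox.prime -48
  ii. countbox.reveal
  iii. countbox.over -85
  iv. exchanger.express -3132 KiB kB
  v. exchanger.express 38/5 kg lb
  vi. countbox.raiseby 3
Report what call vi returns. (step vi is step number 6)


// 1. countbox.prime(x=-48) -> -48
// 2. countbox.reveal() -> -48
// 3. countbox.over(x=-85) -> 48/85
// 4. exchanger.express(v=-3132, u_from=KiB, u_to=kB) -> -400896/125
// 5. exchanger.express(v=38/5, u_from=kg, u_to=lb) -> 760000000/45359237
// 6. countbox.raiseby(x=3) -> 303/85

Answer: 303/85


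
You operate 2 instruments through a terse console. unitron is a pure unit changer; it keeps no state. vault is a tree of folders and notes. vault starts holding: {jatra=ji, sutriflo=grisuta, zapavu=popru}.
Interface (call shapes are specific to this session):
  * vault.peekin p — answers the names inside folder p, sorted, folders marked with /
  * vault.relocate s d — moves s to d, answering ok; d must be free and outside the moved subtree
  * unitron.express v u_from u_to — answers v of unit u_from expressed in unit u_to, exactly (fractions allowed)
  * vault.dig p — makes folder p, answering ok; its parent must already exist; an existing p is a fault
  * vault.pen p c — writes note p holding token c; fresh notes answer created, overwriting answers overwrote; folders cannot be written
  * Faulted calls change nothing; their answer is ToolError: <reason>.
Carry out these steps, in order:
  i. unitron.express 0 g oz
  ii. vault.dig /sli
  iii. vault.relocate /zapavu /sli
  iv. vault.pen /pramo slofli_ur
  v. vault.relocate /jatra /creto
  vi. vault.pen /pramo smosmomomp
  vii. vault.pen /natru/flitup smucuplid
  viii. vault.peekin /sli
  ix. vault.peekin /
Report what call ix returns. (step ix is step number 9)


Step: express[v='0'; u_from='g'; u_to='oz']
Result: 0
Step: dig[p='/sli']
Result: ok
Step: relocate[s='/zapavu'; d='/sli']
Result: ToolError: exists
Step: pen[p='/pramo'; c='slofli_ur']
Result: created
Step: relocate[s='/jatra'; d='/creto']
Result: ok
Step: pen[p='/pramo'; c='smosmomomp']
Result: overwrote
Step: pen[p='/natru/flitup'; c='smucuplid']
Result: ToolError: no parent
Step: peekin[p='/sli']
Result: []
Step: peekin[p='/']
Result: [creto, pramo, sli/, sutriflo, zapavu]

Answer: [creto, pramo, sli/, sutriflo, zapavu]


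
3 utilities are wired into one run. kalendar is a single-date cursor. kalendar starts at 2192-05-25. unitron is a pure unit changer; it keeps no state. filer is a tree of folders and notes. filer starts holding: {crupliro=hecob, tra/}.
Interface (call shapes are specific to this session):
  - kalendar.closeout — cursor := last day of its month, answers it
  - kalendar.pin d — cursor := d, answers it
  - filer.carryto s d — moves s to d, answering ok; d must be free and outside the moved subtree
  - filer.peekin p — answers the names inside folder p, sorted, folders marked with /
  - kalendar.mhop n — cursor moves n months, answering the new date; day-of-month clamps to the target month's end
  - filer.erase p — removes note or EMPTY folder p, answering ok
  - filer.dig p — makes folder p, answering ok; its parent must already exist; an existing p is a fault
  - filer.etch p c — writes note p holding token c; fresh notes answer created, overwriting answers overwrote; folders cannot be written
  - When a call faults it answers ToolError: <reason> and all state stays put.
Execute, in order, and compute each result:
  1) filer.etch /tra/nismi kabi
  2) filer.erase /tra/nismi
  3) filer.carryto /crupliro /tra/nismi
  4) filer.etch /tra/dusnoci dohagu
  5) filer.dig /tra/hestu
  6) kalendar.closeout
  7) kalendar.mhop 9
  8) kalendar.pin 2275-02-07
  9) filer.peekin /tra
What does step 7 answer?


Answer: 2193-02-28

Derivation:
·→ filer.etch(p=/tra/nismi, c=kabi)
·← created
·→ filer.erase(p=/tra/nismi)
·← ok
·→ filer.carryto(s=/crupliro, d=/tra/nismi)
·← ok
·→ filer.etch(p=/tra/dusnoci, c=dohagu)
·← created
·→ filer.dig(p=/tra/hestu)
·← ok
·→ kalendar.closeout()
·← 2192-05-31
·→ kalendar.mhop(n=9)
·← 2193-02-28
·→ kalendar.pin(d=2275-02-07)
·← 2275-02-07
·→ filer.peekin(p=/tra)
·← [dusnoci, hestu/, nismi]


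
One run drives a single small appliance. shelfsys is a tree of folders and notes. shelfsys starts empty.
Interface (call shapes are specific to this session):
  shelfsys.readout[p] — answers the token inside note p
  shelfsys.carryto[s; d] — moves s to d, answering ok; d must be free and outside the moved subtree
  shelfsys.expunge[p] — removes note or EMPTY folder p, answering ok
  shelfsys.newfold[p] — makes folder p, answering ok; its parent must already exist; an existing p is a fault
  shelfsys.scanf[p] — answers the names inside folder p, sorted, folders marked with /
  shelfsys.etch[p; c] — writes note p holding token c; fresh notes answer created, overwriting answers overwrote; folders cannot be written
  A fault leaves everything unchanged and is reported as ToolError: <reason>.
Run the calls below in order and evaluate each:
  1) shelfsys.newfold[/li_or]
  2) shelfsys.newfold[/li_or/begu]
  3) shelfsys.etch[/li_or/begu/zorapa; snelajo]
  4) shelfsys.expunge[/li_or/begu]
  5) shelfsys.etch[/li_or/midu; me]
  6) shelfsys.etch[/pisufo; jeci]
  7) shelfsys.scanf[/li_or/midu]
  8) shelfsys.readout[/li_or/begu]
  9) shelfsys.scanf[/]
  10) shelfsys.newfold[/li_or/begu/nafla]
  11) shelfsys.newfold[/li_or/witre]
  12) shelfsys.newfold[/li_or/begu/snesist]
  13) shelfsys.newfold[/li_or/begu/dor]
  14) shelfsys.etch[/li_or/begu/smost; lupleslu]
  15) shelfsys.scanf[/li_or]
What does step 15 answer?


% shelfsys.newfold p='/li_or'
= ok
% shelfsys.newfold p='/li_or/begu'
= ok
% shelfsys.etch p='/li_or/begu/zorapa' c='snelajo'
= created
% shelfsys.expunge p='/li_or/begu'
= ToolError: not empty
% shelfsys.etch p='/li_or/midu' c='me'
= created
% shelfsys.etch p='/pisufo' c='jeci'
= created
% shelfsys.scanf p='/li_or/midu'
= ToolError: not a directory
% shelfsys.readout p='/li_or/begu'
= ToolError: is a directory
% shelfsys.scanf p='/'
= [li_or/, pisufo]
% shelfsys.newfold p='/li_or/begu/nafla'
= ok
% shelfsys.newfold p='/li_or/witre'
= ok
% shelfsys.newfold p='/li_or/begu/snesist'
= ok
% shelfsys.newfold p='/li_or/begu/dor'
= ok
% shelfsys.etch p='/li_or/begu/smost' c='lupleslu'
= created
% shelfsys.scanf p='/li_or'
= [begu/, midu, witre/]

Answer: [begu/, midu, witre/]


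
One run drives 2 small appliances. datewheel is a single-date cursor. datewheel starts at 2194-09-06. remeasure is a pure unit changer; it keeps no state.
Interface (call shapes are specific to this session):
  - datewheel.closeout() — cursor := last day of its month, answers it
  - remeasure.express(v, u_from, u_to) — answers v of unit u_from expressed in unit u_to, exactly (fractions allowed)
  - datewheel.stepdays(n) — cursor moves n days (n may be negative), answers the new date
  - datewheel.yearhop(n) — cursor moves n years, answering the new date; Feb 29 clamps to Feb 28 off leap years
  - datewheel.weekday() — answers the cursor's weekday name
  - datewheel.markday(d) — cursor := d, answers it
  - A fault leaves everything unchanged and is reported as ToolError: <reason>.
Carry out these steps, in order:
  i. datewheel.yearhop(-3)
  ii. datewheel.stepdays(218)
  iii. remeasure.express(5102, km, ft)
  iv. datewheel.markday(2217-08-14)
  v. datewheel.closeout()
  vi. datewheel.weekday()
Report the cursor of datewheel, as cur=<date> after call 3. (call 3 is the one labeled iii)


→ datewheel.yearhop(n=-3)
← 2191-09-06
→ datewheel.stepdays(n=218)
← 2192-04-11
→ remeasure.express(v=5102, u_from=km, u_to=ft)
← 6377500000/381
→ datewheel.markday(d=2217-08-14)
← 2217-08-14
→ datewheel.closeout()
← 2217-08-31
→ datewheel.weekday()
← Sunday

Answer: cur=2192-04-11


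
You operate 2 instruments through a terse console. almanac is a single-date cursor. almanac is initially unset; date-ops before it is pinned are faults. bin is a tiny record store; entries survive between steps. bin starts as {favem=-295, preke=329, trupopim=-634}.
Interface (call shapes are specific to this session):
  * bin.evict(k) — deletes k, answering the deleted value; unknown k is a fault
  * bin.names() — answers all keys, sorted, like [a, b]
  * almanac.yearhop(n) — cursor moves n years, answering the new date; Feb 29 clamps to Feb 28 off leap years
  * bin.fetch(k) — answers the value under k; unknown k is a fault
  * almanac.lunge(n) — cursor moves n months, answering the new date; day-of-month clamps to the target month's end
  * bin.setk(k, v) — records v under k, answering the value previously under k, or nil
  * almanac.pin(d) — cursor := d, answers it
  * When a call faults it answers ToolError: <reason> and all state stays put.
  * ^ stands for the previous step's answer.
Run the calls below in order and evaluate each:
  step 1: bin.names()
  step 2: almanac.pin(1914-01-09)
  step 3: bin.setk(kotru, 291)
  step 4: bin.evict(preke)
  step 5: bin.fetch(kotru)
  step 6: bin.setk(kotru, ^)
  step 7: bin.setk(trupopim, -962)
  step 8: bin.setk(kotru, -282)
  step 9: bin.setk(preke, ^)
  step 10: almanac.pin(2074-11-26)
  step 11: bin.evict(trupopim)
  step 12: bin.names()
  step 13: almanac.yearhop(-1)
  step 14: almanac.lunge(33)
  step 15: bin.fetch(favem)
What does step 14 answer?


;; bin.names() => [favem, preke, trupopim]
;; almanac.pin(1914-01-09) => 1914-01-09
;; bin.setk(kotru, 291) => nil
;; bin.evict(preke) => 329
;; bin.fetch(kotru) => 291
;; bin.setk(kotru, ^) => 291
;; bin.setk(trupopim, -962) => -634
;; bin.setk(kotru, -282) => 291
;; bin.setk(preke, ^) => nil
;; almanac.pin(2074-11-26) => 2074-11-26
;; bin.evict(trupopim) => -962
;; bin.names() => [favem, kotru, preke]
;; almanac.yearhop(-1) => 2073-11-26
;; almanac.lunge(33) => 2076-08-26
;; bin.fetch(favem) => -295

Answer: 2076-08-26


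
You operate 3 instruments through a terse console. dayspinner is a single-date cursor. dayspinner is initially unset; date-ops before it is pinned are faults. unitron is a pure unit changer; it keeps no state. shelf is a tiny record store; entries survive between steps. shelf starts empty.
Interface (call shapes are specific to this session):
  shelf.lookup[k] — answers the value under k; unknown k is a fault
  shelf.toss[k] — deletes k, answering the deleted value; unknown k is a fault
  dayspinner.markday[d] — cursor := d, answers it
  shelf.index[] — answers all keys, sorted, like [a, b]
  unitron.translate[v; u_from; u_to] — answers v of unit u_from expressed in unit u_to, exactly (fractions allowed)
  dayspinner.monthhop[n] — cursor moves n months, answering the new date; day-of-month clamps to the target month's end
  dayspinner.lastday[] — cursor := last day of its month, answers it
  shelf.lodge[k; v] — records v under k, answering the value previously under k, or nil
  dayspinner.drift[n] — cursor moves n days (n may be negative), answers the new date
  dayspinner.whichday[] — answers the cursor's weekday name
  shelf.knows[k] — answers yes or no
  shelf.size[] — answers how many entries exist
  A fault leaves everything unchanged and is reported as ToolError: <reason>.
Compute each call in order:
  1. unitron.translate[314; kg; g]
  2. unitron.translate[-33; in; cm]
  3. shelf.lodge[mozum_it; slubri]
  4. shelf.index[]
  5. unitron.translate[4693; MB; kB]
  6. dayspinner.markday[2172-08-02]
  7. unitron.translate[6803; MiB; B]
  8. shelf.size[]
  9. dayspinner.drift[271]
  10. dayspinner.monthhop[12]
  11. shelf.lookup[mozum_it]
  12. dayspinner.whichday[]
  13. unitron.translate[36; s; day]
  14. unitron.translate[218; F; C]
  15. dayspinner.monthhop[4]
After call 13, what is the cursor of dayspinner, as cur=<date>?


Answer: cur=2174-04-30

Derivation:
CALL unitron.translate[v=314; u_from=kg; u_to=g]
RET  314000
CALL unitron.translate[v=-33; u_from=in; u_to=cm]
RET  -4191/50
CALL shelf.lodge[k=mozum_it; v=slubri]
RET  nil
CALL shelf.index[]
RET  [mozum_it]
CALL unitron.translate[v=4693; u_from=MB; u_to=kB]
RET  4693000
CALL dayspinner.markday[d=2172-08-02]
RET  2172-08-02
CALL unitron.translate[v=6803; u_from=MiB; u_to=B]
RET  7133462528
CALL shelf.size[]
RET  1
CALL dayspinner.drift[n=271]
RET  2173-04-30
CALL dayspinner.monthhop[n=12]
RET  2174-04-30
CALL shelf.lookup[k=mozum_it]
RET  slubri
CALL dayspinner.whichday[]
RET  Saturday
CALL unitron.translate[v=36; u_from=s; u_to=day]
RET  1/2400
CALL unitron.translate[v=218; u_from=F; u_to=C]
RET  310/3
CALL dayspinner.monthhop[n=4]
RET  2174-08-30
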